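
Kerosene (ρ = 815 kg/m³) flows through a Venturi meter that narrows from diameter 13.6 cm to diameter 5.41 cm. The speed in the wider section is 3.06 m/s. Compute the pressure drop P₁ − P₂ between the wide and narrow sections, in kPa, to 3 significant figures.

ΔP = 149 kPa

The volume flow rate is constant, so v₂ = (A₁/A₂)v₁ = (145/23.0)·3.06 = 19.3 m/s.
Bernoulli (h₁ = h₂): P₁ − P₂ = ½ρ(v₂² − v₁²).
P₁ − P₂ = ½·815·(19.3² − 3.06²) = ½·815·365 = 149000 Pa.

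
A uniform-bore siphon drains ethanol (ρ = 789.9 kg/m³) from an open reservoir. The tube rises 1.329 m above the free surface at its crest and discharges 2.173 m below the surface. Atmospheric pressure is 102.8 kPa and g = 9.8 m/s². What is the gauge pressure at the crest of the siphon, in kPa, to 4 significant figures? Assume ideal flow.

P_gauge = -27.11 kPa

Bernoulli surface→outlet gives ½v² = g·h_out, so v = √(2·9.8·2.173) = 6.526 m/s.
Continuity keeps v the same throughout the tube; from surface to crest, P_atm + 0 = P_top + ½ρv² + ρg·h_top.
P_top = 102800 − ½·789.9·6.526² − 789.9·9.8·1.329 = 75690 Pa. So P_gauge = P_top − P_atm = -27110 Pa.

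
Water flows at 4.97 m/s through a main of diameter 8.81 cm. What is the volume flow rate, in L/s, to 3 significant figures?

Q = A·v = 0.00610 m² × 4.97 m/s = 0.0303 m³/s.
Converting: 0.0303 m³/s × 1000 = 30.3 L/s.

Q ≈ 30.3 L/s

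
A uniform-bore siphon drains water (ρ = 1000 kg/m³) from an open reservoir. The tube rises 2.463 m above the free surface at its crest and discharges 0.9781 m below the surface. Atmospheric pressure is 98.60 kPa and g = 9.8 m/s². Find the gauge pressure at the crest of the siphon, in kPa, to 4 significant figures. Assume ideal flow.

-33.72 kPa

Bernoulli surface→outlet gives ½v² = g·h_out, so v = √(2·9.8·0.9781) = 4.378 m/s.
With constant cross-section the crest speed equals v; applying Bernoulli from the surface up to the crest, P_top = P_atm − ½ρv² − ρg·h_top.
P_top = 98600 − ½·1000·4.378² − 1000·9.8·2.463 = 64880 Pa. So P_gauge = P_top − P_atm = -33720 Pa.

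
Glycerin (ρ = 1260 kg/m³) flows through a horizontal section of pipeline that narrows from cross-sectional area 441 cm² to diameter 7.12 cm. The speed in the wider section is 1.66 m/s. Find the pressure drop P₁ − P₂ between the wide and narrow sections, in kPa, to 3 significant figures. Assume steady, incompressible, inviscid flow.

Mass conservation (A₁v₁ = A₂v₂) gives v₂ = 1.66 × 441/39.8 = 18.4 m/s.
Bernoulli (h₁ = h₂): P₁ − P₂ = ½ρ(v₂² − v₁²).
P₁ − P₂ = ½·1260·(18.4² − 1.66²) = ½·1260·335 = 211000 Pa.

211 kPa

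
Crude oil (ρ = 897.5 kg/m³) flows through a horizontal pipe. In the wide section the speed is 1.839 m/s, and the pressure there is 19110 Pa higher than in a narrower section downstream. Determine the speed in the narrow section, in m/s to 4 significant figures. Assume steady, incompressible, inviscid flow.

Along the level pipe P + ½ρv² is conserved, hence v₂² = v₁² + 2(P₁ − P₂)/ρ.
v₂ = √(1.839² + 2·19110/897.5) = √(3.382 + 42.58) = 6.780 m/s.

v₂ = 6.780 m/s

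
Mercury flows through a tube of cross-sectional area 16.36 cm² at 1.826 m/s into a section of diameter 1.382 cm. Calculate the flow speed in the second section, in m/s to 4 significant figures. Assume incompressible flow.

v₂ = 19.91 m/s

Mass conservation (A₁v₁ = A₂v₂) gives v₂ = 1.826 × 16.36/1.500 = 19.91 m/s.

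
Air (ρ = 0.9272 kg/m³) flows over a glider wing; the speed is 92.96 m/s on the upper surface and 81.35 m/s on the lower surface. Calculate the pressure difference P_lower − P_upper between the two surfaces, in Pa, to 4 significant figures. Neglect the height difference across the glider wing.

Bernoulli (same height): P_lower − P_upper = ½ρ(v_upper² − v_lower²).
ΔP = ½·0.9272·(92.96² − 81.35²) = 938.2 Pa.

ΔP ≈ 938.2 Pa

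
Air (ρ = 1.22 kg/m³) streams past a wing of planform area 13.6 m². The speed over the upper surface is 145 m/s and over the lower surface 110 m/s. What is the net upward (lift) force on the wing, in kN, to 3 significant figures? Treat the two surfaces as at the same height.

F = 74.0 kN

The faster flow above has the lower pressure; Bernoulli (same height) gives ΔP = ½ρ(v_up² − v_low²).
ΔP = ½·1.22·(145² − 110²) = 5440 Pa.
Lift = ΔP · A = 5440 × 13.6 = 74000 N.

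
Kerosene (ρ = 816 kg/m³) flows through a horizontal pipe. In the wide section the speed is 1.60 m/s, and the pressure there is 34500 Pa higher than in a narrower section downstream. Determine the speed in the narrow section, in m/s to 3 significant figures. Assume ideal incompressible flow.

Along the level pipe P + ½ρv² is conserved, hence v₂² = v₁² + 2(P₁ − P₂)/ρ.
v₂ = √(1.60² + 2·34500/816) = √(2.56 + 84.6) = 9.33 m/s.

9.33 m/s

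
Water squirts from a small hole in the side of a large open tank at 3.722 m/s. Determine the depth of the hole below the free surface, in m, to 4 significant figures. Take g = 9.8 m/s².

h ≈ 0.7068 m

Torricelli: v = √(2gh), so h = v²/(2g).
h = 3.722²/(2·9.8) = 13.85/19.60 = 0.7068 m.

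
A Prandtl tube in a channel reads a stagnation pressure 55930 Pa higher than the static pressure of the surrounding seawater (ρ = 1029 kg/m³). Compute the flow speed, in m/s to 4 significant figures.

Bernoulli between the free stream and the stagnation point: ½ρv² = P_stag − P_static.
v = √(2ΔP/ρ) = √(2·55930/1029) = 10.43 m/s.

10.43 m/s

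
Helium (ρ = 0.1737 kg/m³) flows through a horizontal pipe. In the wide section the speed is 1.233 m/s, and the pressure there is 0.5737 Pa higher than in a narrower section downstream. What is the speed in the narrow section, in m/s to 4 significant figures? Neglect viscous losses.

With h₁ = h₂, rearranging Bernoulli gives v₂ = √(v₁² + 2ΔP/ρ).
v₂ = √(1.233² + 2·0.5737/0.1737) = √(1.520 + 6.606) = 2.851 m/s.

v₂ ≈ 2.851 m/s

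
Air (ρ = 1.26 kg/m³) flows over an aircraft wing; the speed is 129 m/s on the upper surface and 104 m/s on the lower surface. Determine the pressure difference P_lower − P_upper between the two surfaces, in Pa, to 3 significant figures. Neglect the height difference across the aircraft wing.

Bernoulli (same height): P_lower − P_upper = ½ρ(v_upper² − v_lower²).
ΔP = ½·1.26·(129² − 104²) = 3670 Pa.

ΔP ≈ 3670 Pa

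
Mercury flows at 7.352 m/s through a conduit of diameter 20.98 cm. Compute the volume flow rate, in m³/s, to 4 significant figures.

Q = A·v = 0.03457 m² × 7.352 m/s = 0.2542 m³/s.

Q ≈ 0.2542 m³/s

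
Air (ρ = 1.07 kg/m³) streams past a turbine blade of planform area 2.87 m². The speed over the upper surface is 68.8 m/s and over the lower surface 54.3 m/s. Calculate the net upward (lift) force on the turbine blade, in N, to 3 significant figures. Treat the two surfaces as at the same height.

With equal heights on the two surfaces, Bernoulli gives P_lower − P_upper = ½ρ(v_upper² − v_lower²).
ΔP = ½·1.07·(68.8² − 54.3²) = 955 Pa.
Lift = ΔP · A = 955 × 2.87 = 2740 N.

F ≈ 2740 N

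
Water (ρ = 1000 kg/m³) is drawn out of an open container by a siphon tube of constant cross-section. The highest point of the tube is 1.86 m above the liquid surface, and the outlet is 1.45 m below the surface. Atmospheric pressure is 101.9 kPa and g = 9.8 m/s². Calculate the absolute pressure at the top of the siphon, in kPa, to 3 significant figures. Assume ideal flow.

Bernoulli surface→outlet gives ½v² = g·h_out, so v = √(2·9.8·1.45) = 5.33 m/s.
Continuity keeps v the same throughout the tube; from surface to crest, P_atm + 0 = P_top + ½ρv² + ρg·h_top.
P_top = 101900 − ½·1000·5.33² − 1000·9.8·1.86 = 69500 Pa.

P_top ≈ 69.5 kPa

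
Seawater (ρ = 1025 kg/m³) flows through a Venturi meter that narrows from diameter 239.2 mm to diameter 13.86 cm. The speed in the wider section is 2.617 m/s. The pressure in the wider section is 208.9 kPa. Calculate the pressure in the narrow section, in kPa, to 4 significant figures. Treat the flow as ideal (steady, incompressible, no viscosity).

By continuity, v₂ = v₁·A₁/A₂ = 2.617·(449.4/150.9) = 7.795 m/s.
With no height change, Bernoulli's equation is P₁ + ½ρv₁² = P₂ + ½ρv₂².
P₂ = P₁ − ½ρ(v₂² − v₁²) = 208900 − ½·1025·(7.795² − 2.617²) = 208900 − 27630 = 181300 Pa.

P₂ ≈ 181.3 kPa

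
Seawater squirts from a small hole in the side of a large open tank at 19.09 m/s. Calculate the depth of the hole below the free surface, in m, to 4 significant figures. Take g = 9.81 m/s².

h ≈ 18.57 m

Torricelli: v = √(2gh), so h = v²/(2g).
h = 19.09²/(2·9.81) = 364.4/19.62 = 18.57 m.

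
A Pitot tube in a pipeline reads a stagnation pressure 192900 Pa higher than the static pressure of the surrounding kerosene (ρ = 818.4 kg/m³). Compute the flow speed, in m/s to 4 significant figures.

v ≈ 21.71 m/s

The dynamic pressure equals the rise in static pressure at the stagnation point: ΔP = ½ρv².
v = √(2ΔP/ρ) = √(2·192900/818.4) = 21.71 m/s.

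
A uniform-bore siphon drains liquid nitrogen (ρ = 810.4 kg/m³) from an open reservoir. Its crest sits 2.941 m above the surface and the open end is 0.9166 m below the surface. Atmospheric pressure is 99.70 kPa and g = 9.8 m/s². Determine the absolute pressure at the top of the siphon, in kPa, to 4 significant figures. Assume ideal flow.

Bernoulli surface→outlet gives ½v² = g·h_out, so v = √(2·9.8·0.9166) = 4.239 m/s.
The bore is uniform, so the speed at the crest is the same v. Bernoulli surface→crest: P_atm = P_top + ½ρv² + ρg·h_top.
P_top = 99700 − ½·810.4·4.239² − 810.4·9.8·2.941 = 69060 Pa.

P_top ≈ 69.06 kPa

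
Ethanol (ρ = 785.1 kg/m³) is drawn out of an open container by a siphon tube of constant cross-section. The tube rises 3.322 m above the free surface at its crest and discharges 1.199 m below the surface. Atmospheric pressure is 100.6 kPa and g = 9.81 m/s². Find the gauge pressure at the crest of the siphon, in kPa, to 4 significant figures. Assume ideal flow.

Bernoulli surface→outlet gives ½v² = g·h_out, so v = √(2·9.81·1.199) = 4.850 m/s.
With constant cross-section the crest speed equals v; applying Bernoulli from the surface up to the crest, P_top = P_atm − ½ρv² − ρg·h_top.
P_top = 100600 − ½·785.1·4.850² − 785.1·9.81·3.322 = 65780 Pa. So P_gauge = P_top − P_atm = -34820 Pa.

P_gauge ≈ -34.82 kPa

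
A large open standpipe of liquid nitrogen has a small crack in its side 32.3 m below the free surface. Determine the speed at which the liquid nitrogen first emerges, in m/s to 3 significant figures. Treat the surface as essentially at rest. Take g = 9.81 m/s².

v ≈ 25.2 m/s

Torricelli's result v = √(2gh) gives v = √(2·9.81·32.3) = 25.2 m/s.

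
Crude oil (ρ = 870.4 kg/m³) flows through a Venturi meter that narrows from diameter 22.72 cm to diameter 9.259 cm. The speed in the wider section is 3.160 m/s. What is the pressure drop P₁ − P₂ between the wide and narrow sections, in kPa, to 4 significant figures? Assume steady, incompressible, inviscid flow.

ΔP ≈ 153.2 kPa

By continuity, v₂ = v₁·A₁/A₂ = 3.160·(405.4/67.33) = 19.03 m/s.
With no height change, Bernoulli's equation is P₁ + ½ρv₁² = P₂ + ½ρv₂².
P₁ − P₂ = ½·870.4·(19.03² − 3.160²) = ½·870.4·352.0 = 153200 Pa.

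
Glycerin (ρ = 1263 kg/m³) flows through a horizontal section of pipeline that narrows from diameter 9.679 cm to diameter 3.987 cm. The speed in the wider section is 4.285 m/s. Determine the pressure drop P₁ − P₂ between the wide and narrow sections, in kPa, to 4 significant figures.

ΔP = 391.1 kPa

By continuity, v₂ = v₁·A₁/A₂ = 4.285·(73.58/12.48) = 25.25 m/s.
Along the horizontal streamline, P + ½ρv² is constant.
P₁ − P₂ = ½·1263·(25.25² − 4.285²) = ½·1263·619.4 = 391100 Pa.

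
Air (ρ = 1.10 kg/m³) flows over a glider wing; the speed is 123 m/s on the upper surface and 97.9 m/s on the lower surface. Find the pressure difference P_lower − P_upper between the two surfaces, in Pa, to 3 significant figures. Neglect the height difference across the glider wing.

ΔP ≈ 3050 Pa

With negligible Δh, P + ½ρv² is constant, so P_low − P_up = ½ρ(v_up² − v_low²).
ΔP = ½·1.10·(123² − 97.9²) = 3050 Pa.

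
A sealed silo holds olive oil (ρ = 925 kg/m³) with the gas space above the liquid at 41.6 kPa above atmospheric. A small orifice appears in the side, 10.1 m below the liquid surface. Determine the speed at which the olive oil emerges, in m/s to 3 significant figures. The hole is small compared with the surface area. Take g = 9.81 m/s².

Take point 1 at the surface (v₁ ≈ 0) and point 2 at the hole (at atmospheric pressure). Bernoulli: P₁ + ρg h = P_atm + ½ρv₂².
With P₁ − P_atm = 41600 Pa, v₂ = √(2gh + 2ΔP/ρ) = √(2·9.81·10.1 + 2·41600/925) = 17.0 m/s.

v = 17.0 m/s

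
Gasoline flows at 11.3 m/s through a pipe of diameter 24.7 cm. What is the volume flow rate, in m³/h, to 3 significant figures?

Q = 1950 m³/h

Q = A·v = 0.0479 m² × 11.3 m/s = 0.541 m³/s.
Converting: 0.541 m³/s × 3600 = 1950 m³/h.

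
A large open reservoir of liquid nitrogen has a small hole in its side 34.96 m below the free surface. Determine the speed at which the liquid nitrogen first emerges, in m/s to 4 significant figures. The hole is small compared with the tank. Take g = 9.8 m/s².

v = 26.18 m/s

Torricelli's result v = √(2gh) gives v = √(2·9.8·34.96) = 26.18 m/s.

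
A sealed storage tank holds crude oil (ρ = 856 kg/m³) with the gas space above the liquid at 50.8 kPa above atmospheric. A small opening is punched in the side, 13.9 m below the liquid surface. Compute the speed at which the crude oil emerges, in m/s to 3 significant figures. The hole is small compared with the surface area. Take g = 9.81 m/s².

v ≈ 19.8 m/s

Take point 1 at the surface (v₁ ≈ 0) and point 2 at the hole (at atmospheric pressure). Bernoulli: P₁ + ρg h = P_atm + ½ρv₂².
With P₁ − P_atm = 50800 Pa, v₂ = √(2gh + 2ΔP/ρ) = √(2·9.81·13.9 + 2·50800/856) = 19.8 m/s.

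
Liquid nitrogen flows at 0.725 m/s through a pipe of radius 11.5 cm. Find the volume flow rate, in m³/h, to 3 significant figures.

Q = A·v = 0.0415 m² × 0.725 m/s = 0.0301 m³/s.
Converting: 0.0301 m³/s × 3600 = 108 m³/h.

Q = 108 m³/h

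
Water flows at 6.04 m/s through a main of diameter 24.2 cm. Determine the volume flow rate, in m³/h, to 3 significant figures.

Q = A·v = 0.0460 m² × 6.04 m/s = 0.278 m³/s.
Converting: 0.278 m³/s × 3600 = 1000 m³/h.

Q ≈ 1000 m³/h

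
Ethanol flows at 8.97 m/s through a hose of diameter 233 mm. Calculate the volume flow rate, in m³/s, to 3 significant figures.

Q = A·v = 0.0426 m² × 8.97 m/s = 0.382 m³/s.

Q ≈ 0.382 m³/s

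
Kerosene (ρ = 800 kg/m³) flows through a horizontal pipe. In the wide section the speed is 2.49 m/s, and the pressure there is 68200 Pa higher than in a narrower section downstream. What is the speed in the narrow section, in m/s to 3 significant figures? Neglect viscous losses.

With h₁ = h₂, rearranging Bernoulli gives v₂ = √(v₁² + 2ΔP/ρ).
v₂ = √(2.49² + 2·68200/800) = √(6.20 + 170) = 13.3 m/s.

13.3 m/s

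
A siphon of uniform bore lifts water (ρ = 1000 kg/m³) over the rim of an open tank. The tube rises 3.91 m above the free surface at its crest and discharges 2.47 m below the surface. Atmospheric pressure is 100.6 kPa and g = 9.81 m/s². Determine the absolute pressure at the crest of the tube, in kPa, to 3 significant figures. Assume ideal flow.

P_top ≈ 38.0 kPa

From the surface to the outlet (both open to atmosphere, surface at rest): v = √(2g·h_out) = √(2·9.81·2.47) = 6.96 m/s.
Continuity keeps v the same throughout the tube; from surface to crest, P_atm + 0 = P_top + ½ρv² + ρg·h_top.
P_top = 100600 − ½·1000·6.96² − 1000·9.81·3.91 = 38000 Pa.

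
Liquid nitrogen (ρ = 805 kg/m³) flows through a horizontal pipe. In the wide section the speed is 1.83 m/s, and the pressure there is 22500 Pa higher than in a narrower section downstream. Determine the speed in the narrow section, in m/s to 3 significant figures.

With h₁ = h₂, rearranging Bernoulli gives v₂ = √(v₁² + 2ΔP/ρ).
v₂ = √(1.83² + 2·22500/805) = √(3.35 + 55.9) = 7.70 m/s.

v₂ = 7.70 m/s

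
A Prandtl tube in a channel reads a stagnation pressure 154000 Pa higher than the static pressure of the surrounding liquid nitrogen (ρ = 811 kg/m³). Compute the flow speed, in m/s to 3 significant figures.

At the stagnation point the flow is brought to rest, so Bernoulli gives P_stag − P_static = ½ρv².
v = √(2ΔP/ρ) = √(2·154000/811) = 19.5 m/s.

19.5 m/s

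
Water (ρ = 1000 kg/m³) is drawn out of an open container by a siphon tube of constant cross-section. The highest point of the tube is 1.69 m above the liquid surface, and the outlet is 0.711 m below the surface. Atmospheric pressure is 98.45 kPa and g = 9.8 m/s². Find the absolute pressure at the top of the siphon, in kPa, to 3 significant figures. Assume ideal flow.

P_top ≈ 74.9 kPa

From the surface to the outlet (both open to atmosphere, surface at rest): v = √(2g·h_out) = √(2·9.8·0.711) = 3.73 m/s.
Continuity keeps v the same throughout the tube; from surface to crest, P_atm + 0 = P_top + ½ρv² + ρg·h_top.
P_top = 98450 − ½·1000·3.73² − 1000·9.8·1.69 = 74900 Pa.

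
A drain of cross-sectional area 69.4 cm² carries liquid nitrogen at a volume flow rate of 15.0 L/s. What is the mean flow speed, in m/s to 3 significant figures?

v ≈ 2.16 m/s

Q = 15.0 L/s = 0.0150 m³/s.
v = Q/A = 0.0150 / 0.00694 = 2.16 m/s.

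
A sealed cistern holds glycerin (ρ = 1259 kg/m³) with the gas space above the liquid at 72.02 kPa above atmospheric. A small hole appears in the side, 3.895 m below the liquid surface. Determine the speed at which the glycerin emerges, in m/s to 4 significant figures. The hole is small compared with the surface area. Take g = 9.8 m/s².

v ≈ 13.81 m/s

Take point 1 at the surface (v₁ ≈ 0) and point 2 at the hole (at atmospheric pressure). Bernoulli: P₁ + ρg h = P_atm + ½ρv₂².
With P₁ − P_atm = 72020 Pa, v₂ = √(2gh + 2ΔP/ρ) = √(2·9.8·3.895 + 2·72020/1259) = 13.81 m/s.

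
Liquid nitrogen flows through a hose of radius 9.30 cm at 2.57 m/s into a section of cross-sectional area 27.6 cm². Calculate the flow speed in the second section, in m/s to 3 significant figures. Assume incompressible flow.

Mass conservation (A₁v₁ = A₂v₂) gives v₂ = 2.57 × 272/27.6 = 25.3 m/s.

25.3 m/s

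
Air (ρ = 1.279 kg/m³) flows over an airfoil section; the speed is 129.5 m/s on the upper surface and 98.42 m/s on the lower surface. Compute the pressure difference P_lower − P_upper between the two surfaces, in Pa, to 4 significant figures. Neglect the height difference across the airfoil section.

ΔP = 4530 Pa

With negligible Δh, P + ½ρv² is constant, so P_low − P_up = ½ρ(v_up² − v_low²).
ΔP = ½·1.279·(129.5² − 98.42²) = 4530 Pa.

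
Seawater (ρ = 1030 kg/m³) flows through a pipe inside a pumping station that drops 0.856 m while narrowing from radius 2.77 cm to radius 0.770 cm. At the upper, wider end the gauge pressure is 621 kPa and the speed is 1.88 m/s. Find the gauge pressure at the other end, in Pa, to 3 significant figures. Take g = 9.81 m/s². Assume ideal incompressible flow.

327000 Pa

The volume flow rate is constant, so v₂ = (A₁/A₂)v₁ = (24.1/1.86)·1.88 = 24.3 m/s.
Bernoulli: P₁ + ½ρv₁² + ρg h₁ = P₂ + ½ρv₂² + ρg h₂, so P₂ = P₁ + ½ρ(v₁² − v₂²) − ρg(h₂ − h₁).
P₂ = 621000 + ½·1030·(1.88² − 24.3²) − 1030·9.81·(−0.856) = 621000 + (-303000) − (-8650) = 327000 Pa.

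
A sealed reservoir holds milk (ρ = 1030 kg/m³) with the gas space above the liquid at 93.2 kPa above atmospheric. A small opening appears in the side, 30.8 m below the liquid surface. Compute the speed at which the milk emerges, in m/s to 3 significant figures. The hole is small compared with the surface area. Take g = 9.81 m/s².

28.0 m/s

Take point 1 at the surface (v₁ ≈ 0) and point 2 at the hole (at atmospheric pressure). Bernoulli: P₁ + ρg h = P_atm + ½ρv₂².
With P₁ − P_atm = 93200 Pa, v₂ = √(2gh + 2ΔP/ρ) = √(2·9.81·30.8 + 2·93200/1030) = 28.0 m/s.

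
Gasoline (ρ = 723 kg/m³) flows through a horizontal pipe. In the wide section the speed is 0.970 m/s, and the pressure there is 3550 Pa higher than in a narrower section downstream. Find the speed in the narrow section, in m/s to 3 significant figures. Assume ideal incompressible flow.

With h₁ = h₂, rearranging Bernoulli gives v₂ = √(v₁² + 2ΔP/ρ).
v₂ = √(0.970² + 2·3550/723) = √(0.941 + 9.82) = 3.28 m/s.

3.28 m/s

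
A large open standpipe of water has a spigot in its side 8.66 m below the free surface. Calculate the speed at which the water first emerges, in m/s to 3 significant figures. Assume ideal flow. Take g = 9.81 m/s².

v ≈ 13.0 m/s

The surface is effectively still and both ends are open, so ½v² = gh and v = √(2·9.81·8.66) = 13.0 m/s.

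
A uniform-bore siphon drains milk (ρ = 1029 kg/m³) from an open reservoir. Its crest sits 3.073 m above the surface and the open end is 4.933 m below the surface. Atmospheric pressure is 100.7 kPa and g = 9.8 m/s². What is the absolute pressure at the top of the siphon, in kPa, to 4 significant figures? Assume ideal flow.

From the surface to the outlet (both open to atmosphere, surface at rest): v = √(2g·h_out) = √(2·9.8·4.933) = 9.833 m/s.
The bore is uniform, so the speed at the crest is the same v. Bernoulli surface→crest: P_atm = P_top + ½ρv² + ρg·h_top.
P_top = 100700 − ½·1029·9.833² − 1029·9.8·3.073 = 19970 Pa.

P_top ≈ 19.97 kPa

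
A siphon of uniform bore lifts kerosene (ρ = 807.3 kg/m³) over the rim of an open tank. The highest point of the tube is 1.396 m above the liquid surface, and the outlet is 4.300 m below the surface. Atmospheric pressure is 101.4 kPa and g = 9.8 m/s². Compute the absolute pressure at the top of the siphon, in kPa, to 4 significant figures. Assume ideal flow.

P_top ≈ 56.34 kPa

Bernoulli surface→outlet gives ½v² = g·h_out, so v = √(2·9.8·4.300) = 9.180 m/s.
The bore is uniform, so the speed at the crest is the same v. Bernoulli surface→crest: P_atm = P_top + ½ρv² + ρg·h_top.
P_top = 101400 − ½·807.3·9.180² − 807.3·9.8·1.396 = 56340 Pa.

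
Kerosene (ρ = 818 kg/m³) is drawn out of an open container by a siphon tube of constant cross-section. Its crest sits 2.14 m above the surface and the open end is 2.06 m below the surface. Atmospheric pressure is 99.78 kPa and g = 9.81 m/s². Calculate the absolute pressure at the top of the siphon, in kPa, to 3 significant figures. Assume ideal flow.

66.1 kPa

The outlet speed comes from Torricelli: v = √(2g·2.06) = 6.36 m/s.
The bore is uniform, so the speed at the crest is the same v. Bernoulli surface→crest: P_atm = P_top + ½ρv² + ρg·h_top.
P_top = 99780 − ½·818·6.36² − 818·9.81·2.14 = 66100 Pa.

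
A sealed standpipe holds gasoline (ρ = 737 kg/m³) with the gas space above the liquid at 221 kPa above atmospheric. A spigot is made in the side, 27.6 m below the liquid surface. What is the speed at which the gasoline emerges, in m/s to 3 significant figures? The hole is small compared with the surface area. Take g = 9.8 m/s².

v = 33.8 m/s

Take point 1 at the surface (v₁ ≈ 0) and point 2 at the hole (at atmospheric pressure). Bernoulli: P₁ + ρg h = P_atm + ½ρv₂².
With P₁ − P_atm = 221000 Pa, v₂ = √(2gh + 2ΔP/ρ) = √(2·9.8·27.6 + 2·221000/737) = 33.8 m/s.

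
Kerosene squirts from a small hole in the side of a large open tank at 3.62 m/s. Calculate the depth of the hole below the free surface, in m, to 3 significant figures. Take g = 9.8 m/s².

h ≈ 0.669 m

Inverting v = √(2gh) gives h = v² / 2g.
h = 3.62²/(2·9.8) = 13.1/19.60 = 0.669 m.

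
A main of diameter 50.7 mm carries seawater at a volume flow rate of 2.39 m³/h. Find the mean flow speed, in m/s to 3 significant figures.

Q = 2.39 m³/h = 0.000664 m³/s.
v = Q/A = 0.000664 / 0.00202 = 0.329 m/s.

v ≈ 0.329 m/s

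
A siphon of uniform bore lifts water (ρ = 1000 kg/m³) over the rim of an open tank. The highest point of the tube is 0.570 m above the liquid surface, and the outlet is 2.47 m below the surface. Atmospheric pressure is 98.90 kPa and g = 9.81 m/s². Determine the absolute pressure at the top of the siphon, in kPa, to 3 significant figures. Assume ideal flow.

P_top ≈ 69.1 kPa

The outlet speed comes from Torricelli: v = √(2g·2.47) = 6.96 m/s.
The bore is uniform, so the speed at the crest is the same v. Bernoulli surface→crest: P_atm = P_top + ½ρv² + ρg·h_top.
P_top = 98900 − ½·1000·6.96² − 1000·9.81·0.570 = 69100 Pa.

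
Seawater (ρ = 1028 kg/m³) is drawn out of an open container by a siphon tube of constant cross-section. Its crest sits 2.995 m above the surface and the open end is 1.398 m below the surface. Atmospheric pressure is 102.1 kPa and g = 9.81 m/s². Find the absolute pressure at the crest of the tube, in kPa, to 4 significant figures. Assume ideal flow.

P_top = 57.80 kPa

From the surface to the outlet (both open to atmosphere, surface at rest): v = √(2g·h_out) = √(2·9.81·1.398) = 5.237 m/s.
With constant cross-section the crest speed equals v; applying Bernoulli from the surface up to the crest, P_top = P_atm − ½ρv² − ρg·h_top.
P_top = 102100 − ½·1028·5.237² − 1028·9.81·2.995 = 57800 Pa.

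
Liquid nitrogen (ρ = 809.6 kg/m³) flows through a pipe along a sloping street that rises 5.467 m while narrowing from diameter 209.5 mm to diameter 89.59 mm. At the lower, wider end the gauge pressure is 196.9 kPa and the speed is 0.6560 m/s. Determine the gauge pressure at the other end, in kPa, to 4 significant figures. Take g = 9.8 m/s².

The volume flow rate is constant, so v₂ = (A₁/A₂)v₁ = (344.7/63.04)·0.6560 = 3.587 m/s.
Applying Bernoulli between the two ends and solving for P₂: P₂ = P₁ + ½ρ(v₁² − v₂²) − ρgΔh.
P₂ = 196900 + ½·809.6·(0.6560² − 3.587²) − 809.6·9.8·(+5.467) = 196900 + (-5035) − (43380) = 148500 Pa.

P₂ ≈ 148.5 kPa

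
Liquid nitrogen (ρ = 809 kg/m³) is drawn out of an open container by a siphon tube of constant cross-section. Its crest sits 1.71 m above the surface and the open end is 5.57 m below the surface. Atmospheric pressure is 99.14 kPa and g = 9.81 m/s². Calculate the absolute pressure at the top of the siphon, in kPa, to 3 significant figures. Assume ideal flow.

From the surface to the outlet (both open to atmosphere, surface at rest): v = √(2g·h_out) = √(2·9.81·5.57) = 10.5 m/s.
With constant cross-section the crest speed equals v; applying Bernoulli from the surface up to the crest, P_top = P_atm − ½ρv² − ρg·h_top.
P_top = 99140 − ½·809·10.5² − 809·9.81·1.71 = 41400 Pa.

P_top = 41.4 kPa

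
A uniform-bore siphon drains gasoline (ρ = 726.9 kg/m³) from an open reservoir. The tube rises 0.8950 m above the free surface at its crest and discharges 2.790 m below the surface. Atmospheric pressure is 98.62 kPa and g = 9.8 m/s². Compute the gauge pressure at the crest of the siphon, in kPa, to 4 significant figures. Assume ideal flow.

-26.25 kPa

From the surface to the outlet (both open to atmosphere, surface at rest): v = √(2g·h_out) = √(2·9.8·2.790) = 7.395 m/s.
Continuity keeps v the same throughout the tube; from surface to crest, P_atm + 0 = P_top + ½ρv² + ρg·h_top.
P_top = 98620 − ½·726.9·7.395² − 726.9·9.8·0.8950 = 72370 Pa. So P_gauge = P_top − P_atm = -26250 Pa.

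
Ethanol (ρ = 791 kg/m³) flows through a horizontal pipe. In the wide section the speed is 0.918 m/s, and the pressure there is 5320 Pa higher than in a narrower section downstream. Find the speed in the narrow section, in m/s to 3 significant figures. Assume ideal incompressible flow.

Along the level pipe P + ½ρv² is conserved, hence v₂² = v₁² + 2(P₁ − P₂)/ρ.
v₂ = √(0.918² + 2·5320/791) = √(0.843 + 13.5) = 3.78 m/s.

v₂ ≈ 3.78 m/s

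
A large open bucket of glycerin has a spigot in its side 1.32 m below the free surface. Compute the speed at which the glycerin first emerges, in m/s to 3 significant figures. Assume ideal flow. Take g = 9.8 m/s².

5.09 m/s

Torricelli's result v = √(2gh) gives v = √(2·9.8·1.32) = 5.09 m/s.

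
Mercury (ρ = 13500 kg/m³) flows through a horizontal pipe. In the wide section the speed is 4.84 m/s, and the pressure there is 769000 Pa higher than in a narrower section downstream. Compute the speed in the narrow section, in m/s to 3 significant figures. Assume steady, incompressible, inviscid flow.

Horizontal Bernoulli: P₁ + ½ρv₁² = P₂ + ½ρv₂², so v₂² = v₁² + 2(P₁ − P₂)/ρ.
v₂ = √(4.84² + 2·769000/13500) = √(23.4 + 114) = 11.7 m/s.

v₂ ≈ 11.7 m/s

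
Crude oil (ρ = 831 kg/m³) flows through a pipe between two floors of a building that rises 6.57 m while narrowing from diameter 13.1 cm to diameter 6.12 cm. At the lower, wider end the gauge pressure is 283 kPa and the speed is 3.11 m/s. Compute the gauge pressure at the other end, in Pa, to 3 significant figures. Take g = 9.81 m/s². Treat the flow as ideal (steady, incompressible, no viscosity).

P₂ ≈ 149000 Pa

The volume flow rate is constant, so v₂ = (A₁/A₂)v₁ = (135/29.4)·3.11 = 14.2 m/s.
Applying Bernoulli between the two ends and solving for P₂: P₂ = P₁ + ½ρ(v₁² − v₂²) − ρgΔh.
P₂ = 283000 + ½·831·(3.11² − 14.2²) − 831·9.81·(+6.57) = 283000 + (-80300) − (53600) = 149000 Pa.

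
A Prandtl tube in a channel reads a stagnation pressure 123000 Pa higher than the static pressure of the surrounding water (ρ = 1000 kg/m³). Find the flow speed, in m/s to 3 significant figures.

At the stagnation point the flow is brought to rest, so Bernoulli gives P_stag − P_static = ½ρv².
v = √(2ΔP/ρ) = √(2·123000/1000) = 15.7 m/s.

15.7 m/s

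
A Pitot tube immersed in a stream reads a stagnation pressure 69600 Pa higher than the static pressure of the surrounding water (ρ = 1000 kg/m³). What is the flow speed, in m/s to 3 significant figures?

The dynamic pressure equals the rise in static pressure at the stagnation point: ΔP = ½ρv².
v = √(2ΔP/ρ) = √(2·69600/1000) = 11.8 m/s.

v ≈ 11.8 m/s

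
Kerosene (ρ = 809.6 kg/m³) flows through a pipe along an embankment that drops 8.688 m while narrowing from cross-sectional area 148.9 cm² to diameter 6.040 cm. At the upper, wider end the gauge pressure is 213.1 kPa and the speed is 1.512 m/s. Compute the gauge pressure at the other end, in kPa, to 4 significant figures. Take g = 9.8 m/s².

P₂ ≈ 258.0 kPa

Continuity gives A₁v₁ = A₂v₂, so v₂ = (148.9 cm²)/(28.65 cm²) × 1.512 m/s = 7.857 m/s.
Applying Bernoulli between the two ends and solving for P₂: P₂ = P₁ + ½ρ(v₁² − v₂²) − ρgΔh.
P₂ = 213100 + ½·809.6·(1.512² − 7.857²) − 809.6·9.8·(−8.688) = 213100 + (-24070) − (-68930) = 258000 Pa.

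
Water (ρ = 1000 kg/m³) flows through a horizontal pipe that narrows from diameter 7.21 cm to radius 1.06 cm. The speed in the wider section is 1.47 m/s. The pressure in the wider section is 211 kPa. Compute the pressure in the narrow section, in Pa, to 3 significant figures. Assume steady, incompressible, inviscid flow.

By continuity, v₂ = v₁·A₁/A₂ = 1.47·(40.8/3.53) = 17.0 m/s.
Bernoulli (h₁ = h₂): P₁ − P₂ = ½ρ(v₂² − v₁²).
P₂ = P₁ − ½ρ(v₂² − v₁²) = 211000 − ½·1000·(17.0² − 1.47²) = 211000 − 143000 = 67500 Pa.

P₂ ≈ 67500 Pa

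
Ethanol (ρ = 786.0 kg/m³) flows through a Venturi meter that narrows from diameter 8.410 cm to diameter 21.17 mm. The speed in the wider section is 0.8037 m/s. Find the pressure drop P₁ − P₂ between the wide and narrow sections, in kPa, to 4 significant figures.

Mass conservation (A₁v₁ = A₂v₂) gives v₂ = 0.8037 × 55.55/3.520 = 12.68 m/s.
With no height change, Bernoulli's equation is P₁ + ½ρv₁² = P₂ + ½ρv₂².
P₁ − P₂ = ½·786.0·(12.68² − 0.8037²) = ½·786.0·160.2 = 62970 Pa.

ΔP ≈ 62.97 kPa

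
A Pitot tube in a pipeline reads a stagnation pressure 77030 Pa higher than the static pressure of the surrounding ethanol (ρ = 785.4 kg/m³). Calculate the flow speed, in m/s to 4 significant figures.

v = 14.01 m/s

At the stagnation point the flow is brought to rest, so Bernoulli gives P_stag − P_static = ½ρv².
v = √(2ΔP/ρ) = √(2·77030/785.4) = 14.01 m/s.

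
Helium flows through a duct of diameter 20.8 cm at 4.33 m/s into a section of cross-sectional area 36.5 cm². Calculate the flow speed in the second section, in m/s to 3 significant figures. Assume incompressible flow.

v₂ = 40.3 m/s

Mass conservation (A₁v₁ = A₂v₂) gives v₂ = 4.33 × 340/36.5 = 40.3 m/s.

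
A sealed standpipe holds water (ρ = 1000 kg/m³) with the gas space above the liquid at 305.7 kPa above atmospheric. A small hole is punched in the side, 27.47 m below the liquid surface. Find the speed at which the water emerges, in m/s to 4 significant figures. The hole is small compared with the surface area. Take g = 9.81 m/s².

33.92 m/s

Take point 1 at the surface (v₁ ≈ 0) and point 2 at the hole (at atmospheric pressure). Bernoulli: P₁ + ρg h = P_atm + ½ρv₂².
With P₁ − P_atm = 305700 Pa, v₂ = √(2gh + 2ΔP/ρ) = √(2·9.81·27.47 + 2·305700/1000) = 33.92 m/s.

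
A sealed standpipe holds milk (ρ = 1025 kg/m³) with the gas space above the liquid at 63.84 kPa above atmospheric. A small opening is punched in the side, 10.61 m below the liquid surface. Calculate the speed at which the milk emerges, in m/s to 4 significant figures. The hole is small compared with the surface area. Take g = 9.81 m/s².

v = 18.24 m/s

Take point 1 at the surface (v₁ ≈ 0) and point 2 at the hole (at atmospheric pressure). Bernoulli: P₁ + ρg h = P_atm + ½ρv₂².
With P₁ − P_atm = 63840 Pa, v₂ = √(2gh + 2ΔP/ρ) = √(2·9.81·10.61 + 2·63840/1025) = 18.24 m/s.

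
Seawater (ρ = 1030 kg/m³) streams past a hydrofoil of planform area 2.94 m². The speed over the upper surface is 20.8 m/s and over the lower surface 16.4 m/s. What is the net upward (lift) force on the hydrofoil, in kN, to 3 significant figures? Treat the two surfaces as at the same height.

F ≈ 248 kN

With equal heights on the two surfaces, Bernoulli gives P_lower − P_upper = ½ρ(v_upper² − v_lower²).
ΔP = ½·1030·(20.8² − 16.4²) = 84300 Pa.
Lift = ΔP · A = 84300 × 2.94 = 248000 N.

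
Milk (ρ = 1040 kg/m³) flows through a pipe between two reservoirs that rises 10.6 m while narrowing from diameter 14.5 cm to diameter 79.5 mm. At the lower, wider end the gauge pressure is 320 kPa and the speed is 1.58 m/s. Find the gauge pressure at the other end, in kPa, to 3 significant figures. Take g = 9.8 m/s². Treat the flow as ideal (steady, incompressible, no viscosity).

Continuity gives A₁v₁ = A₂v₂, so v₂ = (165 cm²)/(49.6 cm²) × 1.58 m/s = 5.26 m/s.
Applying Bernoulli between the two ends and solving for P₂: P₂ = P₁ + ½ρ(v₁² − v₂²) − ρgΔh.
P₂ = 320000 + ½·1040·(1.58² − 5.26²) − 1040·9.8·(+10.6) = 320000 + (-13100) − (108000) = 199000 Pa.

P₂ = 199 kPa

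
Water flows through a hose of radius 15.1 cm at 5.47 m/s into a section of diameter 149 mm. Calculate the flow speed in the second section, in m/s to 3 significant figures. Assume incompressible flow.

Continuity gives A₁v₁ = A₂v₂, so v₂ = (716 cm²)/(174 cm²) × 5.47 m/s = 22.5 m/s.

v₂ ≈ 22.5 m/s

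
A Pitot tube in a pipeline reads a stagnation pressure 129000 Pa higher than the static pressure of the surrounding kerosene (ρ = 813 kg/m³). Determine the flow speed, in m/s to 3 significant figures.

v = 17.8 m/s

Bernoulli between the free stream and the stagnation point: ½ρv² = P_stag − P_static.
v = √(2ΔP/ρ) = √(2·129000/813) = 17.8 m/s.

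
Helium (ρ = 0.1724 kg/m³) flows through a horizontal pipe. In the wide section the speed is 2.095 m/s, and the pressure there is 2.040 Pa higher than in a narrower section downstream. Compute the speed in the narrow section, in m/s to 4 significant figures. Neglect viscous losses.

5.297 m/s

Along the level pipe P + ½ρv² is conserved, hence v₂² = v₁² + 2(P₁ − P₂)/ρ.
v₂ = √(2.095² + 2·2.040/0.1724) = √(4.389 + 23.67) = 5.297 m/s.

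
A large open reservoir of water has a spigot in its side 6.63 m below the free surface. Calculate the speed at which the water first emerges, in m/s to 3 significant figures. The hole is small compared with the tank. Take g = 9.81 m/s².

With the surface at rest and both surface and jet at atmospheric pressure, Bernoulli gives ρg h = ½ρv², so v = √(2gh) = √(2·9.81·6.63) = 11.4 m/s.

v ≈ 11.4 m/s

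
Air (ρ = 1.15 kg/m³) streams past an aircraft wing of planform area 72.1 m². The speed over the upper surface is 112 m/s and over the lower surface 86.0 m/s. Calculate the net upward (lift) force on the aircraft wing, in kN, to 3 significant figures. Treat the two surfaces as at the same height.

F ≈ 213 kN

With equal heights on the two surfaces, Bernoulli gives P_lower − P_upper = ½ρ(v_upper² − v_lower²).
ΔP = ½·1.15·(112² − 86.0²) = 2960 Pa.
Lift = ΔP · A = 2960 × 72.1 = 213000 N.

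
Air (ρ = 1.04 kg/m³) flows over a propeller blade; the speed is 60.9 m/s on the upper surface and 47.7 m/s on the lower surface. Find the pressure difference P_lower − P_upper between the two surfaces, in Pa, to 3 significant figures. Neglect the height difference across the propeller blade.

The pressure is lower where the speed is higher: ΔP = ½ρ(v_up² − v_low²).
ΔP = ½·1.04·(60.9² − 47.7²) = 745 Pa.

745 Pa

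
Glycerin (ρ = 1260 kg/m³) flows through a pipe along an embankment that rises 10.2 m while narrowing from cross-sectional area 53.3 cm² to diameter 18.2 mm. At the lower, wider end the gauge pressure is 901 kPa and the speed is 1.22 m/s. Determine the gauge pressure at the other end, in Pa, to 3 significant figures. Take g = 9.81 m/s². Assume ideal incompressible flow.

Mass conservation (A₁v₁ = A₂v₂) gives v₂ = 1.22 × 53.3/2.60 = 25.0 m/s.
Energy conservation along the streamline gives P₂ = P₁ − ½ρ(v₂² − v₁²) − ρg(h₂ − h₁).
P₂ = 901000 + ½·1260·(1.22² − 25.0²) − 1260·9.81·(+10.2) = 901000 + (-393000) − (126000) = 382000 Pa.

382000 Pa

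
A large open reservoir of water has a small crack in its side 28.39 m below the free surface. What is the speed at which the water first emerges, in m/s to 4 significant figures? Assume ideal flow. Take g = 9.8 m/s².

v ≈ 23.59 m/s

Torricelli's result v = √(2gh) gives v = √(2·9.8·28.39) = 23.59 m/s.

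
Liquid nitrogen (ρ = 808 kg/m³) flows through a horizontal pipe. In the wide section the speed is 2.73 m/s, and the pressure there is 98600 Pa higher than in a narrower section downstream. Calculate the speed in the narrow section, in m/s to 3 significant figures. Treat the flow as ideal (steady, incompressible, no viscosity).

v₂ ≈ 15.9 m/s

Horizontal Bernoulli: P₁ + ½ρv₁² = P₂ + ½ρv₂², so v₂² = v₁² + 2(P₁ − P₂)/ρ.
v₂ = √(2.73² + 2·98600/808) = √(7.45 + 244) = 15.9 m/s.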